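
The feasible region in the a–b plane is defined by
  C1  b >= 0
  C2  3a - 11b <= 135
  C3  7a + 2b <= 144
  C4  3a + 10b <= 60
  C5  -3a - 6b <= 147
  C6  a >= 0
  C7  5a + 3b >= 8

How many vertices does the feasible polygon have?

Intersecting each pair of boundary lines and keeping only the points that satisfy every inequality leaves:
  (20, 0)
  (8/5, 0)
  (0, 6)
  (0, 8/3)

4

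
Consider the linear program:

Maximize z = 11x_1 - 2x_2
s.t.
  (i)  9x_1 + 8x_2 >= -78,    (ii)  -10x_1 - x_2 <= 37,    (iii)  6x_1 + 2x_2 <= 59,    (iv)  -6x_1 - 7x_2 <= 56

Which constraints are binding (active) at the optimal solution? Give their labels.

Extreme points and z = 11x_1 - 2x_2:
  (-19/2, 58) → z = -441/2
  (-203/64, -169/32) → z = -1557/64
  (35/2, -23) → z = 477/2

The maximum is at (35/2, -23). Substituting into each constraint, equality holds for (iii) and (iv); the remaining constraints have slack.

(iii) and (iv)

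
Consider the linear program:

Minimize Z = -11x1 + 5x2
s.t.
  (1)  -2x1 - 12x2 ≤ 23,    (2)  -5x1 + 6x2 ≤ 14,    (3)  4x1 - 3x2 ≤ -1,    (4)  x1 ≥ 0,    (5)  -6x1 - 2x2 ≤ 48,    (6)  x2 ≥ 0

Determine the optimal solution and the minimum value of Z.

x1 = 4, x2 = 17/3, minimum Z = -47/3

Feasible corners and Z = -11x1 + 5x2:
  (4, 17/3) → Z = -47/3
  (0, 7/3) → Z = 35/3
  (0, 1/3) → Z = 5/3

The optimum lies where -5x1 + 6x2 = 14 and 4x1 - 3x2 = -1.
Solving simultaneously gives x1 = 4, x2 = 17/3.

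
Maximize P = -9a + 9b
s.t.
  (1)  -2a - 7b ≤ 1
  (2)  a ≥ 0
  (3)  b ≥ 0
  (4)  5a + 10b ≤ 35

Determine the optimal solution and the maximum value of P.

a = 0, b = 7/2, maximum P = 63/2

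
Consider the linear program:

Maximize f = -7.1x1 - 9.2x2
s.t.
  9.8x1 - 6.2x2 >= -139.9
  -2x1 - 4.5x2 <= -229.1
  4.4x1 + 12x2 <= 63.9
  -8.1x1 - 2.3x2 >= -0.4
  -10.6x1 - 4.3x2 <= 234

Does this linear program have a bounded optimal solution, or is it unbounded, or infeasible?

The boundaries 9.8x1 - 6.2x2 = -139.9 and 4.4x1 + 12x2 = 63.9 meet at (-64131/7244, 62089/7244), but that point violates -2x1 - 4.5x2 ≤ -229.1. Every candidate vertex is excluded by some other constraint, so the feasible region is empty.

infeasible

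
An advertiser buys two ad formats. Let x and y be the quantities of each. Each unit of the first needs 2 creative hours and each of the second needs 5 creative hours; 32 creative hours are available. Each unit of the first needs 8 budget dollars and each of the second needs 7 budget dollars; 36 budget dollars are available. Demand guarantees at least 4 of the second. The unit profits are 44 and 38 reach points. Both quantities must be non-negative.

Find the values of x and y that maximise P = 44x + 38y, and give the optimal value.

x = 1, y = 4, maximum P = 196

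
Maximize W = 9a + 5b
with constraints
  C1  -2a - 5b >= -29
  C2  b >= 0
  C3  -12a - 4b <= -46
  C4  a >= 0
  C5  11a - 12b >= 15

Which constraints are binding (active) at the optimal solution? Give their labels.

Corner points and W = 9a + 5b:
  (29/2, 0) → W = 261/2
  (423/79, 289/79) → W = 5252/79
  (23/6, 0) → W = 69/2
  (153/47, 163/94) → W = 3569/94

The maximum is at (29/2, 0). Substituting into each constraint, equality holds for C1 and C2; the remaining constraints have slack.

C1 and C2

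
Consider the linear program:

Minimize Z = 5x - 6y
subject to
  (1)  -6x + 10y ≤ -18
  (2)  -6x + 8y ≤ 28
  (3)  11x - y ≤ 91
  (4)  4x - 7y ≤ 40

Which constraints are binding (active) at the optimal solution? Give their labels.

(2) and (4)

Extreme points and Z = 5x - 6y:
  (-106/3, -23) → Z = -116/3
  (223/26, 87/26) → Z = 593/26
  (-258/5, -176/5) → Z = -234/5
  (597/73, -76/73) → Z = 3441/73

The minimum is at (-258/5, -176/5). Substituting into each constraint, equality holds for (2) and (4); the remaining constraints have slack.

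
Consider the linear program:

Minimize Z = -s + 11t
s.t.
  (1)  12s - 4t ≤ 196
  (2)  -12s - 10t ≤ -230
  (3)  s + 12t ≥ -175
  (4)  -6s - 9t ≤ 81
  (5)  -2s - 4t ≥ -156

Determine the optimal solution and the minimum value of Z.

Extreme points and Z = -s + 11t:
  (120/7, 17/7) → Z = 67/7
  (176/7, 185/7) → Z = 1859/7
  (-160/7, 353/7) → Z = 4043/7

At the optimal vertex, 12s - 4t = 196 and -12s - 10t = -230.
Solving simultaneously gives s = 120/7, t = 17/7.

s = 120/7, t = 17/7, minimum Z = 67/7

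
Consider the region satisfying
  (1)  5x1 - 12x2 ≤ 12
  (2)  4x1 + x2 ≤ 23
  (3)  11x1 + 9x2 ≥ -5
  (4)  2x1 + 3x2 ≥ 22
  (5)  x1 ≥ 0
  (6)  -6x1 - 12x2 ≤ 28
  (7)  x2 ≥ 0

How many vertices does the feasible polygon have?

The feasible vertices (each the meet of two boundaries and inside every other half-plane) are:
  (47/10, 21/5)
  (0, 23)
  (0, 22/3)

3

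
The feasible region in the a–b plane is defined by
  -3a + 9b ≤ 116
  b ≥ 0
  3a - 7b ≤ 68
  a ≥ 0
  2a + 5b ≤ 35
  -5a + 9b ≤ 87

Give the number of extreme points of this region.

3

Intersecting each pair of boundary lines and keeping only the points that satisfy every inequality leaves:
  (0, 0)
  (35/2, 0)
  (0, 7)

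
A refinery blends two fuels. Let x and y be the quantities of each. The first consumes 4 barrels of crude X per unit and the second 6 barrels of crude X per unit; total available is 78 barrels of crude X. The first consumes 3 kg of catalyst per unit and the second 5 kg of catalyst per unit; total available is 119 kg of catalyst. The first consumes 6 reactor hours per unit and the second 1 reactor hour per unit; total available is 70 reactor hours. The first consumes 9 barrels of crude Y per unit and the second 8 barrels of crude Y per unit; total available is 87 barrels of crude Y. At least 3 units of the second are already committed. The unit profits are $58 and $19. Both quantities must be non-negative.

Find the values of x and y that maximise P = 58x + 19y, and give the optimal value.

x = 7, y = 3, maximum P = 463

Feasible corners and P = 58x + 19y:
  (0, 87/8) → P = 1653/8
  (0, 3) → P = 57
  (7, 3) → P = 463

The binding constraints are 9x + 8y = 87 and y = 3.
Solving simultaneously gives x = 7, y = 3.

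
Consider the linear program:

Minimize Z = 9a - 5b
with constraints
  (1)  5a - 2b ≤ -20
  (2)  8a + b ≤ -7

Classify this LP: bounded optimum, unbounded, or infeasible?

From the feasible point (-34/21, 125/21), moving in the direction (-1, 8) keeps every constraint satisfied while Z decreases without bound.

unbounded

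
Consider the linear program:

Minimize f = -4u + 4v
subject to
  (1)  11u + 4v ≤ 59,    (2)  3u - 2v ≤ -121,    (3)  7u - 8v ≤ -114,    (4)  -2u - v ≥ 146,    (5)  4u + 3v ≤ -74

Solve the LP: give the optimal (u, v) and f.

Extreme points and f = -4u + 4v:
  (-74, -101/2) → f = 94
  (-59, -28) → f = 124
  (-182, 218) → f = 1600
The feasible region is unbounded (it extends along (-3, 4), (-8, -7)), but f strictly increases along every unbounded feasible direction, so there is no improving ray and the minimum is attained at a vertex.

u = -74, v = -101/2, minimum f = 94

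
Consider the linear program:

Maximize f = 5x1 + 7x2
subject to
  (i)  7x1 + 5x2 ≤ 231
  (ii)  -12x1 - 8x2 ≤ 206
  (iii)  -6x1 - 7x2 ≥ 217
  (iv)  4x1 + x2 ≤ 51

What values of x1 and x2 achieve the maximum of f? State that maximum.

x1 = 49/6, x2 = -38, maximum f = -1351/6

Extreme points and f = 5x1 + 7x2:
  (49/6, -38) → f = -1351/6
  (307/10, -359/5) → f = -3491/10
  (287/11, -587/11) → f = -2674/11

The optimum lies where -12x1 - 8x2 = 206 and -6x1 - 7x2 = 217.
Solving simultaneously gives x1 = 49/6, x2 = -38.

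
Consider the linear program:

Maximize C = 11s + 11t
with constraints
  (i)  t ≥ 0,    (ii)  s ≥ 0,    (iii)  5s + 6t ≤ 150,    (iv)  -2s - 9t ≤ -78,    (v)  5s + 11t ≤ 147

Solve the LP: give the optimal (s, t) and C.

Feasible corners and C = 11s + 11t:
  (0, 26/3) → C = 286/3
  (0, 147/11) → C = 147
  (465/23, 96/23) → C = 6171/23

The optimum lies where -2s - 9t = -78 and 5s + 11t = 147.
Solving simultaneously gives s = 465/23, t = 96/23.

s = 465/23, t = 96/23, maximum C = 6171/23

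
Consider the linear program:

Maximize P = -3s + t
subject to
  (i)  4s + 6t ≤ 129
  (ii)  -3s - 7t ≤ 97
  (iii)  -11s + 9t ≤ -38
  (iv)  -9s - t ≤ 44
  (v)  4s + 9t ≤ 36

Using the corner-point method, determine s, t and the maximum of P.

Extreme points and P = -3s + t:
  (297/2, -155/2) → P = -523
  (315/4, -31) → P = -1069/4
  (-211/60, -247/20) → P = -9/5
  (-179/46, -413/46) → P = 62/23
  (74/15, 244/135) → P = -1754/135

The binding constraints are -11s + 9t = -38 and -9s - t = 44.
Solving simultaneously gives s = -179/46, t = -413/46.

s = -179/46, t = -413/46, maximum P = 62/23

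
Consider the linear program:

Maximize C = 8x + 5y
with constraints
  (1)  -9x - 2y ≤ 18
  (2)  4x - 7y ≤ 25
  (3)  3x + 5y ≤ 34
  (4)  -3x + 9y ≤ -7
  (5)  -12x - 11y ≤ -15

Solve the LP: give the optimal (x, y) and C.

Corner points and C = 8x + 5y:
  (363/41, 61/41) → C = 3209/41
  (95/32, -15/8) → C = 115/8
  (341/42, 27/14) → C = 3133/42
  (212/141, -13/47) → C = 1501/141

The optimum lies where 4x - 7y = 25 and 3x + 5y = 34.
Solving simultaneously gives x = 363/41, y = 61/41.

x = 363/41, y = 61/41, maximum C = 3209/41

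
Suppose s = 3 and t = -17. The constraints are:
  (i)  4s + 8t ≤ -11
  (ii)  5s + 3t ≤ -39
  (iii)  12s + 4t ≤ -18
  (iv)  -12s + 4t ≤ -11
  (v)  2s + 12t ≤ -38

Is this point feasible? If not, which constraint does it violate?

Constraint (ii): 5s + 3t = -36, which is not ≤ -39. All other constraints are satisfied.

not feasible — violates (ii)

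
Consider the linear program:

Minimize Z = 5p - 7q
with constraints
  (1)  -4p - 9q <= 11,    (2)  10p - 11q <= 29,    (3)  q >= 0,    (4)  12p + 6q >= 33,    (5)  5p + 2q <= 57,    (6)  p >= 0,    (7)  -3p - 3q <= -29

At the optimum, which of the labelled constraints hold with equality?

(5) and (6)

Vertices and Z = 5p - 7q:
  (137/15, 17/3) → Z = 6
  (58/9, 29/9) → Z = 29/3
  (0, 57/2) → Z = -399/2
  (0, 29/3) → Z = -203/3

The minimum is at (0, 57/2). Substituting into each constraint, equality holds for (5) and (6); the remaining constraints have slack.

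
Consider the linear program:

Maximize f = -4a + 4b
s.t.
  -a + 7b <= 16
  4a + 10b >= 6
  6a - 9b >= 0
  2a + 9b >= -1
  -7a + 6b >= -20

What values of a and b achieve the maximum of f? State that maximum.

a = 9/16, b = 3/8, maximum f = -3/4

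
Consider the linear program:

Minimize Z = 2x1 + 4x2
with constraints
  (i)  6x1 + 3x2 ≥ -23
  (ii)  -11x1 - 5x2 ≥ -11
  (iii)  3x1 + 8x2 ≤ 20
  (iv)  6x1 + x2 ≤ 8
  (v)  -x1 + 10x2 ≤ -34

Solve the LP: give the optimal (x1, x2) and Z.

x1 = 47/12, x2 = -31/2, minimum Z = -325/6

Vertices and Z = 2x1 + 4x2:
  (47/12, -31/2) → Z = -325/6
  (-128/63, -227/63) → Z = -388/21
  (114/61, -196/61) → Z = -556/61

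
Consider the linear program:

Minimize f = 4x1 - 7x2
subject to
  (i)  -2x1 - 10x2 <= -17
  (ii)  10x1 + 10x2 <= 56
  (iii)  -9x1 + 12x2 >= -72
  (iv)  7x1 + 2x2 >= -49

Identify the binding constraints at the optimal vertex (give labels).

(ii) and (iv)

Feasible corners and f = 4x1 - 7x2:
  (39/8, 29/40) → f = 577/40
  (-262/33, 217/66) → f = -1205/22
  (-301/25, 441/25) → f = -4291/25

The minimum is at (-301/25, 441/25). Substituting into each constraint, equality holds for (ii) and (iv); the remaining constraints have slack.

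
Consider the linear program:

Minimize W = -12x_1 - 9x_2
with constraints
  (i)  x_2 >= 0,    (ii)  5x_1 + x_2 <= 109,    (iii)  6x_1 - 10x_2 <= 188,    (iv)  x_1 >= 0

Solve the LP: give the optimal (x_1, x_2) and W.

x_1 = 0, x_2 = 109, minimum W = -981

Feasible corners and W = -12x_1 - 9x_2:
  (109/5, 0) → W = -1308/5
  (0, 0) → W = 0
  (0, 109) → W = -981

The optimum lies where 5x_1 + x_2 = 109 and x_1 = 0.
Solving simultaneously gives x_1 = 0, x_2 = 109.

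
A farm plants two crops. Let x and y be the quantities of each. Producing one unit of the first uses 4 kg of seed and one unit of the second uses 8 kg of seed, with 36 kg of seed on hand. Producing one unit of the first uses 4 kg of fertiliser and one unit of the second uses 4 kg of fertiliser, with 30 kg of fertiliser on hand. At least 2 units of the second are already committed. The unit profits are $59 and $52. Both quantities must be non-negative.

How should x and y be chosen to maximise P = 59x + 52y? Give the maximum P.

x = 5, y = 2, maximum P = 399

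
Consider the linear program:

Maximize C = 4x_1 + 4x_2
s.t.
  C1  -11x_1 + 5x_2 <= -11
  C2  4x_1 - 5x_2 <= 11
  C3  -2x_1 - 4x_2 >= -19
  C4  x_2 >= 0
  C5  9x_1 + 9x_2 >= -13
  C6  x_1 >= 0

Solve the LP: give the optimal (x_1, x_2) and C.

Corner points and C = 4x_1 + 4x_2:
  (139/54, 187/54) → C = 652/27
  (1, 0) → C = 4
  (139/26, 27/13) → C = 386/13
  (11/4, 0) → C = 11

The optimum lies where 4x_1 - 5x_2 = 11 and -2x_1 - 4x_2 = -19.
Solving simultaneously gives x_1 = 139/26, x_2 = 27/13.

x_1 = 139/26, x_2 = 27/13, maximum C = 386/13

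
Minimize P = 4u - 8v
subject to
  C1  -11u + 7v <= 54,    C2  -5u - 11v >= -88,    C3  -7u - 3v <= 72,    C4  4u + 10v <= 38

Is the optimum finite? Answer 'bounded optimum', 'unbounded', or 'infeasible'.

bounded optimum

Vertices and P = 4u - 8v:
  (-333/41, -207/41) → P = 324/41
  (-137/69, 317/69) → P = -1028/23
  (77, -27) → P = 524
The feasible region has finitely many vertices and no improving ray; the minimum is -1028/23 at (-137/69, 317/69).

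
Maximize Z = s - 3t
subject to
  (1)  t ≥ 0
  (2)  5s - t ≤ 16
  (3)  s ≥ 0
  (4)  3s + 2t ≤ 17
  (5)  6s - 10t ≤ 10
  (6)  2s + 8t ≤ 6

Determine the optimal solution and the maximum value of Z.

Vertices and Z = s - 3t:
  (0, 0) → Z = 0
  (5/3, 0) → Z = 5/3
  (0, 3/4) → Z = -9/4
  (35/17, 4/17) → Z = 23/17

At the optimal vertex, t = 0 and 6s - 10t = 10.
Solving simultaneously gives s = 5/3, t = 0.

s = 5/3, t = 0, maximum Z = 5/3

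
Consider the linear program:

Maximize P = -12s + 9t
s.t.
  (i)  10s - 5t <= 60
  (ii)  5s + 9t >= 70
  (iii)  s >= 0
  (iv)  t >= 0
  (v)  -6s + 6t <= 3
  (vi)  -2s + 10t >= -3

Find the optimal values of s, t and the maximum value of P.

Feasible corners and P = -12s + 9t:
  (178/23, 80/23) → P = -1416/23
  (25/2, 13) → P = -33
  (131/28, 145/28) → P = -267/28

s = 131/28, t = 145/28, maximum P = -267/28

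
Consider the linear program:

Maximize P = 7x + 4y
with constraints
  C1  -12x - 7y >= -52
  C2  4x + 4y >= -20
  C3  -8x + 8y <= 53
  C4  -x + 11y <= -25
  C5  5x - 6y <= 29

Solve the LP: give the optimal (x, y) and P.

x = 169/49, y = -96/49, maximum P = 799/49

Feasible corners and P = 7x + 4y:
  (-5/2, -5/2) → P = -55/2
  (-1/11, -54/11) → P = -223/11
  (169/49, -96/49) → P = 799/49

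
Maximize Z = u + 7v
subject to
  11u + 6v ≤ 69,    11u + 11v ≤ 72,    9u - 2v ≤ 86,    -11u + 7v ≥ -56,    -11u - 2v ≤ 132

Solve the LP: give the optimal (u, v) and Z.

u = -532/33, v = 68/3, maximum Z = 1568/11

Feasible corners and Z = u + 7v:
  (560/99, 8/9) → Z = 392/33
  (-532/33, 68/3) → Z = 1568/11
  (-812/99, -188/9) → Z = -5096/33

The binding constraints are 11u + 11v = 72 and -11u - 2v = 132.
Solving simultaneously gives u = -532/33, v = 68/3.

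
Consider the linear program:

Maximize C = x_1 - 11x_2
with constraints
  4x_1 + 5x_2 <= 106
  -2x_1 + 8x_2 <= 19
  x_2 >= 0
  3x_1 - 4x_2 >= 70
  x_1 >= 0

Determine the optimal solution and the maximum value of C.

x_1 = 53/2, x_2 = 0, maximum C = 53/2

Corner points and C = x_1 - 11x_2:
  (53/2, 0) → C = 53/2
  (774/31, 38/31) → C = 356/31
  (70/3, 0) → C = 70/3

The binding constraints are 4x_1 + 5x_2 = 106 and x_2 = 0.
Solving simultaneously gives x_1 = 53/2, x_2 = 0.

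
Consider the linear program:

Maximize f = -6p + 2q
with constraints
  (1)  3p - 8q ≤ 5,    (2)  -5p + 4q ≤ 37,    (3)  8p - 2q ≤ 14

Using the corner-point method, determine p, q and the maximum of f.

p = -79/7, q = -34/7, maximum f = 58

Feasible corners and f = -6p + 2q:
  (-79/7, -34/7) → f = 58
  (51/29, 1/29) → f = -304/29
  (65/11, 183/11) → f = -24/11

The optimum lies where 3p - 8q = 5 and -5p + 4q = 37.
Solving simultaneously gives p = -79/7, q = -34/7.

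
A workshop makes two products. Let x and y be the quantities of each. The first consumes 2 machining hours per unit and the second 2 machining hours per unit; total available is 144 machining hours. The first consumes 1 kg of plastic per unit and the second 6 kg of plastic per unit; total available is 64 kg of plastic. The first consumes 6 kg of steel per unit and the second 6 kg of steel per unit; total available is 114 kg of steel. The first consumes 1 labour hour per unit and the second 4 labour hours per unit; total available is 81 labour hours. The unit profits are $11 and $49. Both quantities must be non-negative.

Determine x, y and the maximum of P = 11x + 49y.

x = 10, y = 9, maximum P = 551

Extreme points and P = 11x + 49y:
  (0, 0) → P = 0
  (0, 32/3) → P = 1568/3
  (19, 0) → P = 209
  (10, 9) → P = 551

The binding constraints are x + 6y = 64 and 6x + 6y = 114.
Solving simultaneously gives x = 10, y = 9.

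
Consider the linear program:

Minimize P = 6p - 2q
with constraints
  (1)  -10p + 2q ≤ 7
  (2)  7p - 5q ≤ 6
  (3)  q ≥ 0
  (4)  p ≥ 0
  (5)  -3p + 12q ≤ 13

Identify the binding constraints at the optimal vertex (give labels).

(4) and (5)

Extreme points and P = 6p - 2q:
  (6/7, 0) → P = 36/7
  (137/69, 109/69) → P = 604/69
  (0, 0) → P = 0
  (0, 13/12) → P = -13/6

The minimum is at (0, 13/12). Substituting into each constraint, equality holds for (4) and (5); the remaining constraints have slack.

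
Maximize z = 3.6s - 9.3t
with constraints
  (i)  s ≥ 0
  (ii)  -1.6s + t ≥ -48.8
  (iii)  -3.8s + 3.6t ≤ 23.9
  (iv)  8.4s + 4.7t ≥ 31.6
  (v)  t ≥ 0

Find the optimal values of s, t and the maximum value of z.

s = 30.5, t = 0, maximum z = 109.8

Extreme points and z = 3.6s - 9.3t:
  (9979/98, 5592/49) → z = -170217/245
  (61/2, 0) → z = 549/5
  (11/370, 1234/185) → z = -57282/925
  (79/21, 0) → z = 474/35

The binding constraints are -1.6s + t = -48.8 and t = 0.
Solving simultaneously gives s = 61/2, t = 0.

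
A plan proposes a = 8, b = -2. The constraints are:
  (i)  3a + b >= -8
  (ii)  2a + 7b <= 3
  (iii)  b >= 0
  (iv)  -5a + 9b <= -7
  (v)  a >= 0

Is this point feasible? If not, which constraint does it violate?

not feasible — violates (iii)

Constraint (iii): b = -2, which is not ≥ 0. All other constraints are satisfied.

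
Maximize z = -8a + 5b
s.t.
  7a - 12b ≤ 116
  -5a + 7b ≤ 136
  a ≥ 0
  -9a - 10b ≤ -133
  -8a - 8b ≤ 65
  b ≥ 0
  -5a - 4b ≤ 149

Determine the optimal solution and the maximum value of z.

Vertices and z = -8a + 5b:
  (116/7, 0) → z = -928/7
  (0, 136/7) → z = 680/7
  (0, 133/10) → z = 133/2
  (133/9, 0) → z = -1064/9
The feasible region is unbounded (it extends along (12, 7), (7, 5)), but z strictly decreases along every unbounded feasible direction, so there is no improving ray and the maximum is attained at a vertex.

a = 0, b = 136/7, maximum z = 680/7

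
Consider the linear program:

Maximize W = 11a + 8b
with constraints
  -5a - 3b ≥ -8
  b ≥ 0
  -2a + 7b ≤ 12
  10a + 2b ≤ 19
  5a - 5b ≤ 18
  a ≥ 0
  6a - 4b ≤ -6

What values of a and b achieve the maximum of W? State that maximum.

a = 3/17, b = 30/17, maximum W = 273/17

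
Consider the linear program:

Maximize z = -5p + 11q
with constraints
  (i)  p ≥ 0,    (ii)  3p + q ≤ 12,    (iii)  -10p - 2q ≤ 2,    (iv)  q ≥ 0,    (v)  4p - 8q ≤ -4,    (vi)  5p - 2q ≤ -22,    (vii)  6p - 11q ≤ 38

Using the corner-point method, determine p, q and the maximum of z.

p = 0, q = 12, maximum z = 132

Extreme points and z = -5p + 11q:
  (0, 12) → z = 132
  (0, 11) → z = 121
  (2/11, 126/11) → z = 1376/11

The binding constraints are p = 0 and 3p + q = 12.
Solving simultaneously gives p = 0, q = 12.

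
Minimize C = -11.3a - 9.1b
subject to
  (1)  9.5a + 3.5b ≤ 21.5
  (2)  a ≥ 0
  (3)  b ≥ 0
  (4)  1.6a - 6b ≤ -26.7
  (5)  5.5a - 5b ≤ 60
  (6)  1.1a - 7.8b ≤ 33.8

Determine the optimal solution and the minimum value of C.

Extreme points and C = -11.3a - 9.1b:
  (0, 43/7) → C = -559/10
  (711/1252, 5761/1252) → C = -302297/6260
  (0, 89/20) → C = -8099/200

The optimum lies where 9.5a + 3.5b = 21.5 and a = 0.
Solving simultaneously gives a = 0, b = 43/7.

a = 0, b = 43/7, minimum C = -559/10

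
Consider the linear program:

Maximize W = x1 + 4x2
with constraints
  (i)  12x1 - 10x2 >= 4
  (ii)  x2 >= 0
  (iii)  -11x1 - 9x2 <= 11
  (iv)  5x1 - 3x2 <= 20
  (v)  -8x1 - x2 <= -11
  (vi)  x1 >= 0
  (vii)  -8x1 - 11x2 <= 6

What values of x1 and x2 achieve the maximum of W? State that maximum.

Extreme points and W = x1 + 4x2:
  (94/7, 110/7) → W = 534/7
  (57/46, 25/23) → W = 257/46
  (4, 0) → W = 4
  (11/8, 0) → W = 11/8

At the optimal vertex, 12x1 - 10x2 = 4 and 5x1 - 3x2 = 20.
Solving simultaneously gives x1 = 94/7, x2 = 110/7.

x1 = 94/7, x2 = 110/7, maximum W = 534/7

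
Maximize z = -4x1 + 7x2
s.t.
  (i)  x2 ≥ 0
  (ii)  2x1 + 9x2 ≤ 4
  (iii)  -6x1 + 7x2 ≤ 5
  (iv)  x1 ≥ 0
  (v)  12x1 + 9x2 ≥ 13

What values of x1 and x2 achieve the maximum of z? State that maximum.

x1 = 9/10, x2 = 11/45, maximum z = -17/9

Vertices and z = -4x1 + 7x2:
  (2, 0) → z = -8
  (13/12, 0) → z = -13/3
  (9/10, 11/45) → z = -17/9

The optimum lies where 2x1 + 9x2 = 4 and 12x1 + 9x2 = 13.
Solving simultaneously gives x1 = 9/10, x2 = 11/45.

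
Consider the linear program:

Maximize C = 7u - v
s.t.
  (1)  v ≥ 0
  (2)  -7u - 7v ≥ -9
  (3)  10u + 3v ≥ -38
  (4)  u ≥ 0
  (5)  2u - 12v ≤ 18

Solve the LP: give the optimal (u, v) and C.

u = 9/7, v = 0, maximum C = 9

Feasible corners and C = 7u - v:
  (9/7, 0) → C = 9
  (0, 0) → C = 0
  (0, 9/7) → C = -9/7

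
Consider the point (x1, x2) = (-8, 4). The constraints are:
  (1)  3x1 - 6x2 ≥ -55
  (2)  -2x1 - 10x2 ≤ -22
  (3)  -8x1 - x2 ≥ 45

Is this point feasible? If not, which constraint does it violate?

feasible

(1): -48 ≥ -55 ✓
(2): -24 ≤ -22 ✓
(3): 60 ≥ 45 ✓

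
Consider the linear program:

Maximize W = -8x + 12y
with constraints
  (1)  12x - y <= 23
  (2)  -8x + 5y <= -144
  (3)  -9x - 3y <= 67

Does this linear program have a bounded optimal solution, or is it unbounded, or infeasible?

infeasible

The boundaries 12x - y = 23 and -8x + 5y = -144 meet at (-29/52, -386/13), but that point violates -9x - 3y ≤ 67. Every candidate vertex is excluded by some other constraint, so the feasible region is empty.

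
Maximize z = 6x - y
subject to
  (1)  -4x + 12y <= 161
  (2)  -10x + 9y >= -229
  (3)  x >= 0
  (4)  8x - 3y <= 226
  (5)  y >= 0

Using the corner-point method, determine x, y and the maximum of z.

x = 1065/28, y = 548/21, maximum z = 8489/42

Vertices and z = 6x - y:
  (0, 161/12) → z = -161/12
  (1065/28, 548/21) → z = 8489/42
  (449/14, 214/21) → z = 3827/21
  (229/10, 0) → z = 687/5
  (0, 0) → z = 0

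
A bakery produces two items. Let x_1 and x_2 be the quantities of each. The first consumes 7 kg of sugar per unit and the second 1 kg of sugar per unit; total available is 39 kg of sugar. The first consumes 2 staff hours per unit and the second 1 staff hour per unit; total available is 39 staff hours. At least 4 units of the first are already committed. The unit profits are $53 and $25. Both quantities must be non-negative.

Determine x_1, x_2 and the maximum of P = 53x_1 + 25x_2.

x_1 = 4, x_2 = 11, maximum P = 487

Corner points and P = 53x_1 + 25x_2:
  (39/7, 0) → P = 2067/7
  (4, 0) → P = 212
  (4, 11) → P = 487

At the optimal vertex, 7x_1 + x_2 = 39 and x_1 = 4.
Solving simultaneously gives x_1 = 4, x_2 = 11.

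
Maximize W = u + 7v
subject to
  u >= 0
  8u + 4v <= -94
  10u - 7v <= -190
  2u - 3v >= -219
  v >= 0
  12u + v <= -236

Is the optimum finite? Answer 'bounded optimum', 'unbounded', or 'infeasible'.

The boundaries 8u + 4v = -94 and 2u - 3v = -219 meet at (-579/16, 391/8), but that point violates u ≥ 0. Every candidate vertex is excluded by some other constraint, so the feasible region is empty.

infeasible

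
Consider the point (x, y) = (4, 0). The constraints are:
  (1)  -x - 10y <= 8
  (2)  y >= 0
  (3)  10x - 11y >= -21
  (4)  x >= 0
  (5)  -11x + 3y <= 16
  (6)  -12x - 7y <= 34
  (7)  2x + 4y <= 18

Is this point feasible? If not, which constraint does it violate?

feasible

(1): -4 ≤ 8 ✓
(2): 0 ≥ 0 ✓
(3): 40 ≥ -21 ✓
(4): 4 ≥ 0 ✓
(5): -44 ≤ 16 ✓
(6): -48 ≤ 34 ✓
(7): 8 ≤ 18 ✓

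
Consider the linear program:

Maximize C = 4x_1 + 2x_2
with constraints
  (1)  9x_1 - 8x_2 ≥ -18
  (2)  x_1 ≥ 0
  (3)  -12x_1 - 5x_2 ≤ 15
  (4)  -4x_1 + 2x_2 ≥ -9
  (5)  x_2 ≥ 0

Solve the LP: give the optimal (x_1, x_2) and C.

Feasible corners and C = 4x_1 + 2x_2:
  (0, 9/4) → C = 9/2
  (54/7, 153/14) → C = 369/7
  (0, 0) → C = 0
  (9/4, 0) → C = 9

At the optimal vertex, 9x_1 - 8x_2 = -18 and -4x_1 + 2x_2 = -9.
Solving simultaneously gives x_1 = 54/7, x_2 = 153/14.

x_1 = 54/7, x_2 = 153/14, maximum C = 369/7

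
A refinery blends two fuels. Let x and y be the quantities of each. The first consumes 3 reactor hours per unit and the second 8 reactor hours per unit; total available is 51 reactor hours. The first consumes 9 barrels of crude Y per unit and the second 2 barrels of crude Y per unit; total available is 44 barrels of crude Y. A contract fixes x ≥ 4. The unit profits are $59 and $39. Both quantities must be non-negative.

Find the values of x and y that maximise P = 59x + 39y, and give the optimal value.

Extreme points and P = 59x + 39y:
  (44/9, 0) → P = 2596/9
  (4, 0) → P = 236
  (4, 4) → P = 392

The optimum lies where 9x + 2y = 44 and x = 4.
Solving simultaneously gives x = 4, y = 4.

x = 4, y = 4, maximum P = 392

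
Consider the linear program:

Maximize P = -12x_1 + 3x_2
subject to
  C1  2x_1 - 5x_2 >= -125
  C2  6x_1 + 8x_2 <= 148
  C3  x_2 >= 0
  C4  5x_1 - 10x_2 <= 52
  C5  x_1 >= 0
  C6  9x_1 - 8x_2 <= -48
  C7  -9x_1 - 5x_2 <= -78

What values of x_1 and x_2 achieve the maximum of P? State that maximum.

Feasible corners and P = -12x_1 + 3x_2:
  (0, 37/2) → P = 111/2
  (20/3, 27/2) → P = -79/2
  (0, 78/5) → P = 234/5
  (128/39, 126/13) → P = -134/13

The binding constraints are 6x_1 + 8x_2 = 148 and x_1 = 0.
Solving simultaneously gives x_1 = 0, x_2 = 37/2.

x_1 = 0, x_2 = 37/2, maximum P = 111/2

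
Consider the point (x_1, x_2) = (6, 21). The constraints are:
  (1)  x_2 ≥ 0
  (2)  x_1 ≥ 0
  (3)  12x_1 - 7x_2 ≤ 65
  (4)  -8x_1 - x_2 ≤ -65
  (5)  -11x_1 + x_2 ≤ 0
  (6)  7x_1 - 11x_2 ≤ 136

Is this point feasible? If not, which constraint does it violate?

(1): 21 ≥ 0 ✓
(2): 6 ≥ 0 ✓
(3): -75 ≤ 65 ✓
(4): -69 ≤ -65 ✓
(5): -45 ≤ 0 ✓
(6): -189 ≤ 136 ✓

feasible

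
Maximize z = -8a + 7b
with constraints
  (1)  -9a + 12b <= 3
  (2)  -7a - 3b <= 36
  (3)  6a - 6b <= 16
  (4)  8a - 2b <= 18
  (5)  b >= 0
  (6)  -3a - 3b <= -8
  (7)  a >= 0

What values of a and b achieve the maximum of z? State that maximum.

Corner points and z = -8a + 7b:
  (37/13, 31/13) → z = -79/13
  (29/21, 9/7) → z = -43/21
  (7/3, 1/3) → z = -49/3

a = 29/21, b = 9/7, maximum z = -43/21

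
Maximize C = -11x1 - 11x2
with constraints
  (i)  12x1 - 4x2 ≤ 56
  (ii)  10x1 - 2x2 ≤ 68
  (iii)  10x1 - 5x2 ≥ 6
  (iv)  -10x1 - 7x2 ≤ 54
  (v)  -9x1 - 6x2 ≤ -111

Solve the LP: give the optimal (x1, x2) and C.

x1 = 65/9, x2 = 23/3, maximum C = -1474/9

Vertices and C = -11x1 - 11x2:
  (10, 16) → C = -286
  (65/9, 23/3) → C = -1474/9
  (164/15, 62/3) → C = -1738/5
  (197/35, 352/35) → C = -6039/35

The optimum lies where 12x1 - 4x2 = 56 and -9x1 - 6x2 = -111.
Solving simultaneously gives x1 = 65/9, x2 = 23/3.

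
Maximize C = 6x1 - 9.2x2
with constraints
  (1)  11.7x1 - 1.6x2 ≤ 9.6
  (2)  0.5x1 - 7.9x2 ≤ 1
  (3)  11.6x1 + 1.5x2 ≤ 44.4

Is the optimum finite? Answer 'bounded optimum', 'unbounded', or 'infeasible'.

bounded optimum

Extreme points and C = 6x1 - 9.2x2:
  (7424/9163, -690/9163) → C = 50892/9163
  (8544/3611, 40812/3611) → C = -1621032/18055
The feasible region has finitely many vertices and no improving ray; the maximum is 50892/9163 at (7424/9163, -690/9163).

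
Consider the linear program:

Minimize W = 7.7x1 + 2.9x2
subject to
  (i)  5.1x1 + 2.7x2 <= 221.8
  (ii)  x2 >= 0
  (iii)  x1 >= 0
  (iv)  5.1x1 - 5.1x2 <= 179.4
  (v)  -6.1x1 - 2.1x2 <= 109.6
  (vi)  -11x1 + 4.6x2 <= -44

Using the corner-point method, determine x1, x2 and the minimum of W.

Vertices and W = 7.7x1 + 2.9x2:
  (26926/663, 212/39) → W = 1088909/3315
  (28477/1329, 55385/1329) → W = 633149/2215
  (598/17, 0) → W = 23023/85
  (4, 0) → W = 154/5

x1 = 4, x2 = 0, minimum W = 30.8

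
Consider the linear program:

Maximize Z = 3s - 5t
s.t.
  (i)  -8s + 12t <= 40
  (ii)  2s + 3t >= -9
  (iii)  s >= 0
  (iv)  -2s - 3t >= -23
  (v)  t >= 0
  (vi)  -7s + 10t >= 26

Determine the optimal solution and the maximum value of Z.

s = 0, t = 13/5, maximum Z = -13

Feasible corners and Z = 3s - 5t:
  (0, 10/3) → Z = -50/3
  (13/4, 11/2) → Z = -71/4
  (0, 13/5) → Z = -13
  (152/41, 213/41) → Z = -609/41

At the optimal vertex, s = 0 and -7s + 10t = 26.
Solving simultaneously gives s = 0, t = 13/5.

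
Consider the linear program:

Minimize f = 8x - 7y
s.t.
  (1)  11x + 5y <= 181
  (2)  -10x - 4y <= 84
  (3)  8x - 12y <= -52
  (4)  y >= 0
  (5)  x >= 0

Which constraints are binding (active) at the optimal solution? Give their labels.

(1) and (5)

Extreme points and f = 8x - 7y:
  (478/43, 505/43) → f = 289/43
  (0, 181/5) → f = -1267/5
  (0, 13/3) → f = -91/3

The minimum is at (0, 181/5). Substituting into each constraint, equality holds for (1) and (5); the remaining constraints have slack.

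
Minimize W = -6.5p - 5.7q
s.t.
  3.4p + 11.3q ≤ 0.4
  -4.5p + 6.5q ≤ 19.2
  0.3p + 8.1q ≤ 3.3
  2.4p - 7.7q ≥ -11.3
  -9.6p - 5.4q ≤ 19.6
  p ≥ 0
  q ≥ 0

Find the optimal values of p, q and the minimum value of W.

p = 2/17, q = 0, minimum W = -13/17

Corner points and W = -6.5p - 5.7q:
  (0, 4/113) → W = -114/565
  (2/17, 0) → W = -13/17
  (0, 0) → W = 0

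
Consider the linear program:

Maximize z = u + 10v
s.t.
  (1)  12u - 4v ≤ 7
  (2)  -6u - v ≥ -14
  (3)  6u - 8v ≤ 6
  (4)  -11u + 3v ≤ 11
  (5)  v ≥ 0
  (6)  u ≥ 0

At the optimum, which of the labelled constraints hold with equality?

(2) and (4)

Corner points and z = u + 10v:
  (7/4, 7/2) → z = 147/4
  (7/12, 0) → z = 7/12
  (31/29, 220/29) → z = 2231/29
  (0, 11/3) → z = 110/3
  (0, 0) → z = 0

The maximum is at (31/29, 220/29). Substituting into each constraint, equality holds for (2) and (4); the remaining constraints have slack.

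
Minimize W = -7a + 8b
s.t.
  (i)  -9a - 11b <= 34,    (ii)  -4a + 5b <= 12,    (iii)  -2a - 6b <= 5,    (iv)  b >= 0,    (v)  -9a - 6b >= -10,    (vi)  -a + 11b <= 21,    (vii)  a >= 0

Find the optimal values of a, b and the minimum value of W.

a = 10/9, b = 0, minimum W = -70/9

Corner points and W = -7a + 8b:
  (10/9, 0) → W = -70/9
  (0, 0) → W = 0
  (0, 5/3) → W = 40/3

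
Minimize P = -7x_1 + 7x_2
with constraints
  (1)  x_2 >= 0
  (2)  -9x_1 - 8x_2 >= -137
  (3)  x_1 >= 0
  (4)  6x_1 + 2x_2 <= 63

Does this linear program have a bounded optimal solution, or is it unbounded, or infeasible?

bounded optimum

Feasible corners and P = -7x_1 + 7x_2:
  (0, 0) → P = 0
  (21/2, 0) → P = -147/2
  (0, 137/8) → P = 959/8
  (23/3, 17/2) → P = 35/6
The feasible region has finitely many vertices and no improving ray; the minimum is -147/2 at (21/2, 0).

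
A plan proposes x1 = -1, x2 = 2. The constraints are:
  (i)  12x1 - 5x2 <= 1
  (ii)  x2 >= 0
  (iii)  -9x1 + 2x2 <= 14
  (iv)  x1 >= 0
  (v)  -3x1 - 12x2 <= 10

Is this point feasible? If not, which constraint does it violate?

Constraint (iv): x1 = -1, which is not ≥ 0. All other constraints are satisfied.

not feasible — violates (iv)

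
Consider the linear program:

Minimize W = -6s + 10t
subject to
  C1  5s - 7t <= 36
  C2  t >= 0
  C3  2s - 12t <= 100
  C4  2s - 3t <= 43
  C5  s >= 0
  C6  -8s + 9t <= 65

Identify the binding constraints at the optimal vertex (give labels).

C1 and C2

Corner points and W = -6s + 10t:
  (36/5, 0) → W = -216/5
  (0, 0) → W = 0
  (0, 65/9) → W = 650/9
The feasible region is unbounded (it extends along (9, 8), (7, 5)), but W strictly increases along every unbounded feasible direction, so there is no improving ray and the minimum is attained at a vertex.

The minimum is at (36/5, 0). Substituting into each constraint, equality holds for C1 and C2; the remaining constraints have slack.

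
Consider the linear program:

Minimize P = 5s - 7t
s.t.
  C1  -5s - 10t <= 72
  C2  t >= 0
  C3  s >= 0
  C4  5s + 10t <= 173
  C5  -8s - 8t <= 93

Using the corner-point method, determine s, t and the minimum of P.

Extreme points and P = 5s - 7t:
  (0, 0) → P = 0
  (173/5, 0) → P = 173
  (0, 173/10) → P = -1211/10

s = 0, t = 173/10, minimum P = -1211/10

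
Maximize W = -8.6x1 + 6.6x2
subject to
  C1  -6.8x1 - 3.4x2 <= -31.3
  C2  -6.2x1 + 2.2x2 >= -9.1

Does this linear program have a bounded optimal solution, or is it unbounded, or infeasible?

From the feasible point (2495/901, 6609/1802), moving in the direction (-3.4, 6.8) keeps every constraint satisfied while W increases without bound.

unbounded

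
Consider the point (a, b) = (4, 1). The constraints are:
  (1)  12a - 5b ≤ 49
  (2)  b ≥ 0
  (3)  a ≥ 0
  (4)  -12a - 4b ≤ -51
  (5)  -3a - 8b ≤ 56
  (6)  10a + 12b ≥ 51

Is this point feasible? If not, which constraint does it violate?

(1): 43 ≤ 49 ✓
(2): 1 ≥ 0 ✓
(3): 4 ≥ 0 ✓
(4): -52 ≤ -51 ✓
(5): -20 ≤ 56 ✓
(6): 52 ≥ 51 ✓

feasible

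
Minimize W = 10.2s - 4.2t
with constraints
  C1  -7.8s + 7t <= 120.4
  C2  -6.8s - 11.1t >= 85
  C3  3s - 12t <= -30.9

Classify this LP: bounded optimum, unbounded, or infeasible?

Corner points and W = 10.2s - 4.2t:
  (-96572/6709, 7786/6709) → W = -5088678/33545
  (-4095/242, -2003/1210) → W = -501081/3025
  (-45433/3830, -748/1915) → W = -2285667/19150
The feasible region has finitely many vertices and no improving ray; the minimum is -501081/3025 at (-4095/242, -2003/1210).

bounded optimum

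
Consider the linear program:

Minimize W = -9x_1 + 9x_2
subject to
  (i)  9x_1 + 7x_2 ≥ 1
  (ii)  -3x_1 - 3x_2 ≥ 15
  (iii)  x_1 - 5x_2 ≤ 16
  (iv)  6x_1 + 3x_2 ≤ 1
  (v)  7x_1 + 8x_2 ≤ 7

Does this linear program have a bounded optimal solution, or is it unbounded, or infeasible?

The boundaries 9x_1 + 7x_2 = 1 and 6x_1 + 3x_2 = 1 meet at (4/15, -1/5), but that point violates -3x_1 - 3x_2 ≥ 15. Every candidate vertex is excluded by some other constraint, so the feasible region is empty.

infeasible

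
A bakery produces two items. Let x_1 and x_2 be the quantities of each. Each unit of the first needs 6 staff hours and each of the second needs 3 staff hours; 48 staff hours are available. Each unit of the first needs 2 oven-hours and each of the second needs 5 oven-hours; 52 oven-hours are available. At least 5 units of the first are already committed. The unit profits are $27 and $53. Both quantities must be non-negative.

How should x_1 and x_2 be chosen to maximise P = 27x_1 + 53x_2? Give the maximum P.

x_1 = 5, x_2 = 6, maximum P = 453

Feasible corners and P = 27x_1 + 53x_2:
  (8, 0) → P = 216
  (5, 0) → P = 135
  (5, 6) → P = 453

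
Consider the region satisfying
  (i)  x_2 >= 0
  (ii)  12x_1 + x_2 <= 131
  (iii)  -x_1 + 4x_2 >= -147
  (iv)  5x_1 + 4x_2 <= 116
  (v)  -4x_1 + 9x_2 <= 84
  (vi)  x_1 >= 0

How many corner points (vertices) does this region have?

4

Intersecting each pair of boundary lines and keeping only the points that satisfy every inequality leaves:
  (131/12, 0)
  (0, 0)
  (1095/112, 383/28)
  (0, 28/3)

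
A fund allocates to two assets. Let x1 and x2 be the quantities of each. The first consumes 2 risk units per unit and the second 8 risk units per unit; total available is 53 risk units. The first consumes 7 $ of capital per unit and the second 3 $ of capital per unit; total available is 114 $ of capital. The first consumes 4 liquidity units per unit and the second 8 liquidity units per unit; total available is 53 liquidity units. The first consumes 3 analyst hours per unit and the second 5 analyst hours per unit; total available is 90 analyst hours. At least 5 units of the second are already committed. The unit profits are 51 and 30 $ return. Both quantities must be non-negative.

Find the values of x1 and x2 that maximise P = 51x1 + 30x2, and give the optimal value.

Extreme points and P = 51x1 + 30x2:
  (0, 53/8) → P = 795/4
  (0, 5) → P = 150
  (13/4, 5) → P = 1263/4

At the optimal vertex, 4x1 + 8x2 = 53 and x2 = 5.
Solving simultaneously gives x1 = 13/4, x2 = 5.

x1 = 13/4, x2 = 5, maximum P = 1263/4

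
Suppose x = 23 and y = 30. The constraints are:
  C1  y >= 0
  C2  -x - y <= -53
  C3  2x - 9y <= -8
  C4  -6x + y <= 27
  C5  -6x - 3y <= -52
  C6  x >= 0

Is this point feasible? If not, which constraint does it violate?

feasible

C1: 30 ≥ 0 ✓
C2: -53 ≤ -53 ✓
C3: -224 ≤ -8 ✓
C4: -108 ≤ 27 ✓
C5: -228 ≤ -52 ✓
C6: 23 ≥ 0 ✓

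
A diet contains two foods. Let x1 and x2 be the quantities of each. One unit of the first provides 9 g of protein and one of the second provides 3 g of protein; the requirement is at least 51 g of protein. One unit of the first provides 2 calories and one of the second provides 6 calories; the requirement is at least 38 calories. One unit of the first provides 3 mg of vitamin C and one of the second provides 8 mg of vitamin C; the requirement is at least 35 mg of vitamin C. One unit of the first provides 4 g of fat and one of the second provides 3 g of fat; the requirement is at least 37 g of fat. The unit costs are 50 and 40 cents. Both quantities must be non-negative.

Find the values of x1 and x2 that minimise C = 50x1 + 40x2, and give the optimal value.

x1 = 6, x2 = 13/3, minimum C = 1420/3

Extreme points and C = 50x1 + 40x2:
  (0, 17) → C = 680
  (19, 0) → C = 950
  (14/5, 43/5) → C = 484
  (6, 13/3) → C = 1420/3
The feasible region is unbounded (it extends along (0, 1), (1, 0)), but C strictly increases along every unbounded feasible direction, so there is no improving ray and the minimum is attained at a vertex.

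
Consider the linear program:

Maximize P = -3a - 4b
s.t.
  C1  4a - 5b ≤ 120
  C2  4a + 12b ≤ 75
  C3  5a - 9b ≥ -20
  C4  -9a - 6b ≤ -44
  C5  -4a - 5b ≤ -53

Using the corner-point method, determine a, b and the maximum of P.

a = 173/8, b = -67/10, maximum P = -1523/40

At the optimal vertex, 4a - 5b = 120 and -4a - 5b = -53.
Solving simultaneously gives a = 173/8, b = -67/10.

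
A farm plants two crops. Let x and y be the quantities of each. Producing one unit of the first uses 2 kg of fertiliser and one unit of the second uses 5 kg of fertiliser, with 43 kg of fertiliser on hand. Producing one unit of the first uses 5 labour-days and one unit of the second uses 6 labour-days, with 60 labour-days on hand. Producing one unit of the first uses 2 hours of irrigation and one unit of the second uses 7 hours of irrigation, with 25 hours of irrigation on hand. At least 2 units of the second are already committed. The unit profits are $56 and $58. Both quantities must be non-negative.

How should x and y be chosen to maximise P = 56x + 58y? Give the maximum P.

x = 11/2, y = 2, maximum P = 424

Corner points and P = 56x + 58y:
  (0, 25/7) → P = 1450/7
  (0, 2) → P = 116
  (11/2, 2) → P = 424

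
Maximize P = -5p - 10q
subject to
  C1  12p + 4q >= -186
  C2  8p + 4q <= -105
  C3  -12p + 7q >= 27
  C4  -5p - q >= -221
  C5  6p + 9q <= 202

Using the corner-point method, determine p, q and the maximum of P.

p = -235/22, q = -159/11, maximum P = 4355/22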